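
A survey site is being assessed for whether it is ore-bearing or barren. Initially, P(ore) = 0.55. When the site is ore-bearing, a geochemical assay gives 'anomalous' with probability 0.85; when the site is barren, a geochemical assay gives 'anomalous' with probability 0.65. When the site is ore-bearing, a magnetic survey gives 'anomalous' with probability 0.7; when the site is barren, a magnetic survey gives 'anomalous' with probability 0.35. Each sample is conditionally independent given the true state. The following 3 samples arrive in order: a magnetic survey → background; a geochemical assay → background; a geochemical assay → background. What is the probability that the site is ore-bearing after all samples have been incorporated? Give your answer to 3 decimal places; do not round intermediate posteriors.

0.094

After a magnetic survey='background': P(ore) = 0.3·0.5500 / (0.3·0.5500 + 0.65·0.4500) ≈ 0.3607
After a geochemical assay='background': P(ore) = 0.15·0.3607 / (0.15·0.3607 + 0.35·0.6393) ≈ 0.1947
After a geochemical assay='background': P(ore) = 0.15·0.1947 / (0.15·0.1947 + 0.35·0.8053) ≈ 0.0939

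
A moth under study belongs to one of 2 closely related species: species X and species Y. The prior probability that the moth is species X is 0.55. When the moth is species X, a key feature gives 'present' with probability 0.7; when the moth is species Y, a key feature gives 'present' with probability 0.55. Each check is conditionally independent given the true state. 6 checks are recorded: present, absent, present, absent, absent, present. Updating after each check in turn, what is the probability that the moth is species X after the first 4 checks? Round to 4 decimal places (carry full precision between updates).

After 'present': P(species X) = 0.7·0.5500 / (0.7·0.5500 + 0.55·0.4500) ≈ 0.6087
After 'absent': P(species X) = 0.3·0.6087 / (0.3·0.6087 + 0.45·0.3913) ≈ 0.5091
After 'present': P(species X) = 0.7·0.5091 / (0.7·0.5091 + 0.55·0.4909) ≈ 0.5689
After 'absent': P(species X) = 0.3·0.5689 / (0.3·0.5689 + 0.45·0.4311) ≈ 0.4681

0.4681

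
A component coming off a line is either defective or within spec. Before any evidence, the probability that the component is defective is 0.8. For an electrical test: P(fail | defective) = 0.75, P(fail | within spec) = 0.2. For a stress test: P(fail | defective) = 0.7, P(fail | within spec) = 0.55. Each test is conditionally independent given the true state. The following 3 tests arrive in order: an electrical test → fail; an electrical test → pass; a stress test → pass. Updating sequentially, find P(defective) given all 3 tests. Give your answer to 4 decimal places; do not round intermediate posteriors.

After an electrical test='fail': P(defective) = 0.75·0.8000 / (0.75·0.8000 + 0.2·0.2000) ≈ 0.9375
After an electrical test='pass': P(defective) = 0.25·0.9375 / (0.25·0.9375 + 0.8·0.0625) ≈ 0.8242
After a stress test='pass': P(defective) = 0.3·0.8242 / (0.3·0.8242 + 0.45·0.1758) ≈ 0.7576

0.7576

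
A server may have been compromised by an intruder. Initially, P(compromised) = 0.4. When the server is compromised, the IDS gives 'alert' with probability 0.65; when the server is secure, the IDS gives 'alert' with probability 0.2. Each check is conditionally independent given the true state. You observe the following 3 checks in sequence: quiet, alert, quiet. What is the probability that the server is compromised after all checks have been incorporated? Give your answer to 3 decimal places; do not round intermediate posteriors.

0.293

After 'quiet': P(compromised) = 0.35·0.4000 / (0.35·0.4000 + 0.8·0.6000) ≈ 0.2258
After 'alert': P(compromised) = 0.65·0.2258 / (0.65·0.2258 + 0.2·0.7742) ≈ 0.4866
After 'quiet': P(compromised) = 0.35·0.4866 / (0.35·0.4866 + 0.8·0.5134) ≈ 0.2931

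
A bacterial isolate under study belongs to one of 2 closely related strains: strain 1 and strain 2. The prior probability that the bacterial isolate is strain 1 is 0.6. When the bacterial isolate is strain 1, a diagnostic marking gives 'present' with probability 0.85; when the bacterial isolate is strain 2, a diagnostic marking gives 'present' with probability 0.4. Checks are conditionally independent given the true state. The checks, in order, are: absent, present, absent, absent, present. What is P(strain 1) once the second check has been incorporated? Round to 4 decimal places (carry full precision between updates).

After 'absent': P(strain 1) = 0.15·0.6000 / (0.15·0.6000 + 0.6·0.4000) ≈ 0.2727
After 'present': P(strain 1) = 0.85·0.2727 / (0.85·0.2727 + 0.4·0.7273) ≈ 0.4435

0.4435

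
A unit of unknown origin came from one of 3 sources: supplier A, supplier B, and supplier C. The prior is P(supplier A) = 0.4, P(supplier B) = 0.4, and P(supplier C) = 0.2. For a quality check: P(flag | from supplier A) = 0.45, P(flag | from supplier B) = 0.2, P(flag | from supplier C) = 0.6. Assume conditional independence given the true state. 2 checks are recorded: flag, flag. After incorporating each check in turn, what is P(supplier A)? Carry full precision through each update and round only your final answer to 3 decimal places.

0.479

After 'flag': normaliser = 0.45·0.4000 + 0.2·0.4000 + 0.6·0.2000; P(supplier A) ≈ 0.4737, P(supplier B) ≈ 0.2105, P(supplier C) ≈ 0.3158
After 'flag': normaliser = 0.45·0.4737 + 0.2·0.2105 + 0.6·0.3158; P(supplier A) ≈ 0.4793, P(supplier B) ≈ 0.0947, P(supplier C) ≈ 0.4260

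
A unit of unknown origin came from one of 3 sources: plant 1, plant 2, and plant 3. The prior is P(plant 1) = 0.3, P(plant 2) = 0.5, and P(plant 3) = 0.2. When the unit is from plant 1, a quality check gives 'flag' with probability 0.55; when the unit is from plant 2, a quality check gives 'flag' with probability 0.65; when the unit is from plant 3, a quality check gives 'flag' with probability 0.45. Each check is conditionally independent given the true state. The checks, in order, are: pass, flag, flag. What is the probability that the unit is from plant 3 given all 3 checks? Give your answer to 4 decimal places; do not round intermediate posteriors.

0.1625

Each posterior becomes the prior for the next update.
After 'pass': normaliser = 0.45·0.3000 + 0.35·0.5000 + 0.55·0.2000; P(plant 1) ≈ 0.3214, P(plant 2) ≈ 0.4167, P(plant 3) ≈ 0.2619
After 'flag': normaliser = 0.55·0.3214 + 0.65·0.4167 + 0.45·0.2619; P(plant 1) ≈ 0.3126, P(plant 2) ≈ 0.4789, P(plant 3) ≈ 0.2084
After 'flag': normaliser = 0.55·0.3126 + 0.65·0.4789 + 0.45·0.2084; P(plant 1) ≈ 0.2980, P(plant 2) ≈ 0.5395, P(plant 3) ≈ 0.1625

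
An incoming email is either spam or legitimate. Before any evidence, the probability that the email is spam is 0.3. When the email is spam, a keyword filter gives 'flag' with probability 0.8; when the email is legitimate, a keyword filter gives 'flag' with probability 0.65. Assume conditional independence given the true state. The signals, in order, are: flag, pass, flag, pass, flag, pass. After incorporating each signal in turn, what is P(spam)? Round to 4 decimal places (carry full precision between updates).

Apply Bayes' rule sequentially, carrying P(spam) forward.
After 'flag': P(spam) = 0.8·0.3000 / (0.8·0.3000 + 0.65·0.7000) ≈ 0.3453
After 'pass': P(spam) = 0.2·0.3453 / (0.2·0.3453 + 0.35·0.6547) ≈ 0.2316
After 'flag': P(spam) = 0.8·0.2316 / (0.8·0.2316 + 0.65·0.7684) ≈ 0.2706
After 'pass': P(spam) = 0.2·0.2706 / (0.2·0.2706 + 0.35·0.7294) ≈ 0.1749
After 'flag': P(spam) = 0.8·0.1749 / (0.8·0.1749 + 0.65·0.8251) ≈ 0.2069
After 'pass': P(spam) = 0.2·0.2069 / (0.2·0.2069 + 0.35·0.7931) ≈ 0.1297

0.1297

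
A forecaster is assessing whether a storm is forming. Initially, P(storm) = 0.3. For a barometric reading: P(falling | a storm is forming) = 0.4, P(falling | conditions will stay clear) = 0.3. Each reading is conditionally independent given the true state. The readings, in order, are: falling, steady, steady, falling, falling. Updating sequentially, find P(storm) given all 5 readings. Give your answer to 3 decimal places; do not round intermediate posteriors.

Apply Bayes' rule sequentially, carrying P(storm) forward.
After 'falling': P(storm) = 0.4·0.3000 / (0.4·0.3000 + 0.3·0.7000) ≈ 0.3636
After 'steady': P(storm) = 0.6·0.3636 / (0.6·0.3636 + 0.7·0.6364) ≈ 0.3288
After 'steady': P(storm) = 0.6·0.3288 / (0.6·0.3288 + 0.7·0.6712) ≈ 0.2957
After 'falling': P(storm) = 0.4·0.2957 / (0.4·0.2957 + 0.3·0.7043) ≈ 0.3589
After 'falling': P(storm) = 0.4·0.3589 / (0.4·0.3589 + 0.3·0.6411) ≈ 0.4274

0.427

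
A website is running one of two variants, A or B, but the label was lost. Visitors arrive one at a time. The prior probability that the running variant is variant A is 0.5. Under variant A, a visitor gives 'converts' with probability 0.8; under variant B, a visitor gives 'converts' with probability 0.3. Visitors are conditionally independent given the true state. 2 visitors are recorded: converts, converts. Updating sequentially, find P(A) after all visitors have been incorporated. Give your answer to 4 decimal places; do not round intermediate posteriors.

Each posterior becomes the prior for the next update.
After 'converts': P(A) = 0.8·0.5000 / (0.8·0.5000 + 0.3·0.5000) ≈ 0.7273
After 'converts': P(A) = 0.8·0.7273 / (0.8·0.7273 + 0.3·0.2727) ≈ 0.8767

0.8767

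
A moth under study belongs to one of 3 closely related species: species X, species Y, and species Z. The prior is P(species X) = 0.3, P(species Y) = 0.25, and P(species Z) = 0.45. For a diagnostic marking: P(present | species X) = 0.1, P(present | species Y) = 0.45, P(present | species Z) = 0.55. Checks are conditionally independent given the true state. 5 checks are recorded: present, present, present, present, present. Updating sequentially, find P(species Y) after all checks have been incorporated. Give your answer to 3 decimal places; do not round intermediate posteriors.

After 'present': normaliser = 0.1·0.3000 + 0.45·0.2500 + 0.55·0.4500; P(species X) ≈ 0.0769, P(species Y) ≈ 0.2885, P(species Z) ≈ 0.6346
After 'present': normaliser = 0.1·0.0769 + 0.45·0.2885 + 0.55·0.6346; P(species X) ≈ 0.0158, P(species Y) ≈ 0.2668, P(species Z) ≈ 0.7174
After 'present': normaliser = 0.1·0.0158 + 0.45·0.2668 + 0.55·0.7174; P(species X) ≈ 0.0031, P(species Y) ≈ 0.2326, P(species Z) ≈ 0.7644
After 'present': normaliser = 0.1·0.0031 + 0.45·0.2326 + 0.55·0.7644; P(species X) ≈ 0.0006, P(species Y) ≈ 0.1992, P(species Z) ≈ 0.8002
After 'present': normaliser = 0.1·0.0006 + 0.45·0.1992 + 0.55·0.8002; P(species X) ≈ 0.0001, P(species Y) ≈ 0.1692, P(species Z) ≈ 0.8307

0.169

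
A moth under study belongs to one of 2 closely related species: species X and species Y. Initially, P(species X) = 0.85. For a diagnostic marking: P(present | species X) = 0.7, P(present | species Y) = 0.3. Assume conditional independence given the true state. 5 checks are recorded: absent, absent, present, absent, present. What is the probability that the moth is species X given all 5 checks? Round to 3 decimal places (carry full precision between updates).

After 'absent': P(species X) = 0.3·0.8500 / (0.3·0.8500 + 0.7·0.1500) ≈ 0.7083
After 'absent': P(species X) = 0.3·0.7083 / (0.3·0.7083 + 0.7·0.2917) ≈ 0.5100
After 'present': P(species X) = 0.7·0.5100 / (0.7·0.5100 + 0.3·0.4900) ≈ 0.7083
After 'absent': P(species X) = 0.3·0.7083 / (0.3·0.7083 + 0.7·0.2917) ≈ 0.5100
After 'present': P(species X) = 0.7·0.5100 / (0.7·0.5100 + 0.3·0.4900) ≈ 0.7083

0.708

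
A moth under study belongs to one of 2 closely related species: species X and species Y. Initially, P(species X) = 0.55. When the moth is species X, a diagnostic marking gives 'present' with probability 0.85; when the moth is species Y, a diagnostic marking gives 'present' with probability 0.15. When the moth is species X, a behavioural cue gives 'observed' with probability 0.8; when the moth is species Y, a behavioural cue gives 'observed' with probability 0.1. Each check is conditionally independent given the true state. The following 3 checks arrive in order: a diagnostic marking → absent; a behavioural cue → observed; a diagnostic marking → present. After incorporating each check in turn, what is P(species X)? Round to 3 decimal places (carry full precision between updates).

After a diagnostic marking='absent': P(species X) = 0.15·0.5500 / (0.15·0.5500 + 0.85·0.4500) ≈ 0.1774
After a behavioural cue='observed': P(species X) = 0.8·0.1774 / (0.8·0.1774 + 0.1·0.8226) ≈ 0.6331
After a diagnostic marking='present': P(species X) = 0.85·0.6331 / (0.85·0.6331 + 0.15·0.3669) ≈ 0.9072

0.907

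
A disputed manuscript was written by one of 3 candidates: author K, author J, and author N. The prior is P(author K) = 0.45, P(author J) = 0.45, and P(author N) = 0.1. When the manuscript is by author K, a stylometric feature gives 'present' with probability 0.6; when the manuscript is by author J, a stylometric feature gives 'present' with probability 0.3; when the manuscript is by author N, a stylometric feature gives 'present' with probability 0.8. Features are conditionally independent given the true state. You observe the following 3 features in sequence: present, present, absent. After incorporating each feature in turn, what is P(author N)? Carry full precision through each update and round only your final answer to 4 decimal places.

After 'present': normaliser = 0.6·0.4500 + 0.3·0.4500 + 0.8·0.1000; P(author K) ≈ 0.5567, P(author J) ≈ 0.2784, P(author N) ≈ 0.1649
After 'present': normaliser = 0.6·0.5567 + 0.3·0.2784 + 0.8·0.1649; P(author K) ≈ 0.6079, P(author J) ≈ 0.1520, P(author N) ≈ 0.2402
After 'absent': normaliser = 0.4·0.6079 + 0.7·0.1520 + 0.2·0.2402; P(author K) ≈ 0.6116, P(author J) ≈ 0.2676, P(author N) ≈ 0.1208

0.1208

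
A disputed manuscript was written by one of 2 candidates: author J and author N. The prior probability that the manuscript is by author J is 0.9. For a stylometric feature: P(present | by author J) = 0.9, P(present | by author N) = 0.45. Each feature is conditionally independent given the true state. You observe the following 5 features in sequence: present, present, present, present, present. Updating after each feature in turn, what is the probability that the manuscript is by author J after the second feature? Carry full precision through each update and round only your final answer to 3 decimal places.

0.973

After 'present': P(author J) = 0.9·0.9000 / (0.9·0.9000 + 0.45·0.1000) ≈ 0.9474
After 'present': P(author J) = 0.9·0.9474 / (0.9·0.9474 + 0.45·0.0526) ≈ 0.9730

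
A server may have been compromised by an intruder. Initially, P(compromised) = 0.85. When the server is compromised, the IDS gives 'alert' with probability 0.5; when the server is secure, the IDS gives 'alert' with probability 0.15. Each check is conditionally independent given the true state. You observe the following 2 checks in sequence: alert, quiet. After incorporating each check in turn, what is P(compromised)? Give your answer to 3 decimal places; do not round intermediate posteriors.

After 'alert': P(compromised) = 0.5·0.8500 / (0.5·0.8500 + 0.15·0.1500) ≈ 0.9497
After 'quiet': P(compromised) = 0.5·0.9497 / (0.5·0.9497 + 0.85·0.0503) ≈ 0.9174

0.917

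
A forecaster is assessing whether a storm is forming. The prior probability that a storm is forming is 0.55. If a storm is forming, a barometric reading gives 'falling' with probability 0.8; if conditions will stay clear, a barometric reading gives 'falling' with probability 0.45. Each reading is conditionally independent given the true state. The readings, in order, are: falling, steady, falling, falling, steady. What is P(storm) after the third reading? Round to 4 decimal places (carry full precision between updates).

0.5841

After 'falling': P(storm) = 0.8·0.5500 / (0.8·0.5500 + 0.45·0.4500) ≈ 0.6848
After 'steady': P(storm) = 0.2·0.6848 / (0.2·0.6848 + 0.55·0.3152) ≈ 0.4414
After 'falling': P(storm) = 0.8·0.4414 / (0.8·0.4414 + 0.45·0.5586) ≈ 0.5841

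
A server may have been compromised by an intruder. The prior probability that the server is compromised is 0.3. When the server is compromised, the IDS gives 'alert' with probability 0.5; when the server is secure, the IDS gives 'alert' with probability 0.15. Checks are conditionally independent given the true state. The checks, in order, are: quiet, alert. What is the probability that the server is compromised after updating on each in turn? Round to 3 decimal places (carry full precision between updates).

After 'quiet': P(compromised) = 0.5·0.3000 / (0.5·0.3000 + 0.85·0.7000) ≈ 0.2013
After 'alert': P(compromised) = 0.5·0.2013 / (0.5·0.2013 + 0.15·0.7987) ≈ 0.4566

0.457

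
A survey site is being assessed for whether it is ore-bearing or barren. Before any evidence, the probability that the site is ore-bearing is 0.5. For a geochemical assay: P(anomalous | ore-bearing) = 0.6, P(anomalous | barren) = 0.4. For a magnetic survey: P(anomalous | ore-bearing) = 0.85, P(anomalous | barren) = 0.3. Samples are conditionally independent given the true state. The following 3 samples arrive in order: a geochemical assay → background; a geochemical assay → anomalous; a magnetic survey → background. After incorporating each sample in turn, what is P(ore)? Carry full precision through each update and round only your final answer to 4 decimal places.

Each posterior becomes the prior for the next update.
After a geochemical assay='background': P(ore) = 0.4·0.5000 / (0.4·0.5000 + 0.6·0.5000) ≈ 0.4000
After a geochemical assay='anomalous': P(ore) = 0.6·0.4000 / (0.6·0.4000 + 0.4·0.6000) ≈ 0.5000
After a magnetic survey='background': P(ore) = 0.15·0.5000 / (0.15·0.5000 + 0.7·0.5000) ≈ 0.1765

0.1765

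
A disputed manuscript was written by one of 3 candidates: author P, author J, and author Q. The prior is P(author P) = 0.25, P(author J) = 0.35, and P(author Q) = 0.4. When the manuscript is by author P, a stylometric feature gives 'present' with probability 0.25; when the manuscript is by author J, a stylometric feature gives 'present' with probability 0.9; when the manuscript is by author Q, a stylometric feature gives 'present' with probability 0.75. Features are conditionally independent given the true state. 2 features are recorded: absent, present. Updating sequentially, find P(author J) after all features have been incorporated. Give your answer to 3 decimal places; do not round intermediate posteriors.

0.205

After 'absent': normaliser = 0.75·0.2500 + 0.1·0.3500 + 0.25·0.4000; P(author P) ≈ 0.5814, P(author J) ≈ 0.1085, P(author Q) ≈ 0.3101
After 'present': normaliser = 0.25·0.5814 + 0.9·0.1085 + 0.75·0.3101; P(author P) ≈ 0.3056, P(author J) ≈ 0.2054, P(author Q) ≈ 0.4890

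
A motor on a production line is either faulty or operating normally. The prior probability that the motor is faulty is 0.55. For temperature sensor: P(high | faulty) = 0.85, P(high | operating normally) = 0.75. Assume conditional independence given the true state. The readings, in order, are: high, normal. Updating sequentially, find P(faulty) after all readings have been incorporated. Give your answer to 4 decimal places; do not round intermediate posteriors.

0.4539

After 'high': P(faulty) = 0.85·0.5500 / (0.85·0.5500 + 0.75·0.4500) ≈ 0.5807
After 'normal': P(faulty) = 0.15·0.5807 / (0.15·0.5807 + 0.25·0.4193) ≈ 0.4539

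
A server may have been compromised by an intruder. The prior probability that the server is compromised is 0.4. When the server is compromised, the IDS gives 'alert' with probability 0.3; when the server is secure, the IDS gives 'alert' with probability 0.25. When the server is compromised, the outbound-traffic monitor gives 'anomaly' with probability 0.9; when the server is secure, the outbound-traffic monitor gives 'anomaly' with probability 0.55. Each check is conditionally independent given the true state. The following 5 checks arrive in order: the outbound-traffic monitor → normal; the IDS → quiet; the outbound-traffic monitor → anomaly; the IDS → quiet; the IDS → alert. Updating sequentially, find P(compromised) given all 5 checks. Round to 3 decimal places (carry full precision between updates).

After the outbound-traffic monitor='normal': P(compromised) = 0.1·0.4000 / (0.1·0.4000 + 0.45·0.6000) ≈ 0.1290
After the IDS='quiet': P(compromised) = 0.7·0.1290 / (0.7·0.1290 + 0.75·0.8710) ≈ 0.1215
After the outbound-traffic monitor='anomaly': P(compromised) = 0.9·0.1215 / (0.9·0.1215 + 0.55·0.8785) ≈ 0.1845
After the IDS='quiet': P(compromised) = 0.7·0.1845 / (0.7·0.1845 + 0.75·0.8155) ≈ 0.1744
After the IDS='alert': P(compromised) = 0.3·0.1744 / (0.3·0.1744 + 0.25·0.8256) ≈ 0.2022

0.202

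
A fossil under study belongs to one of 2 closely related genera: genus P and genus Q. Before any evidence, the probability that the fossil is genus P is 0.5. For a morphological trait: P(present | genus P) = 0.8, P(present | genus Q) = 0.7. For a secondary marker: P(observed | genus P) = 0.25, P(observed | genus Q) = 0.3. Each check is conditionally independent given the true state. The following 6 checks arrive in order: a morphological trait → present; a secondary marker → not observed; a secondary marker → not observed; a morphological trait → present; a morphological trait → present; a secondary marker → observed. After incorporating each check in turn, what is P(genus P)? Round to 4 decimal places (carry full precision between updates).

0.5881

After a morphological trait='present': P(genus P) = 0.8·0.5000 / (0.8·0.5000 + 0.7·0.5000) ≈ 0.5333
After a secondary marker='not observed': P(genus P) = 0.75·0.5333 / (0.75·0.5333 + 0.7·0.4667) ≈ 0.5505
After a secondary marker='not observed': P(genus P) = 0.75·0.5505 / (0.75·0.5505 + 0.7·0.4495) ≈ 0.5675
After a morphological trait='present': P(genus P) = 0.8·0.5675 / (0.8·0.5675 + 0.7·0.4325) ≈ 0.5999
After a morphological trait='present': P(genus P) = 0.8·0.5999 / (0.8·0.5999 + 0.7·0.4001) ≈ 0.6315
After a secondary marker='observed': P(genus P) = 0.25·0.6315 / (0.25·0.6315 + 0.3·0.3685) ≈ 0.5881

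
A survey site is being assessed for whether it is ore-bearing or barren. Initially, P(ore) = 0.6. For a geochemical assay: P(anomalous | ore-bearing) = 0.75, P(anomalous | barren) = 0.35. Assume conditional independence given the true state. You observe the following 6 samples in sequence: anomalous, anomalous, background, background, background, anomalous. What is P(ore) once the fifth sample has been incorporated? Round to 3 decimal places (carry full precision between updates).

After 'anomalous': P(ore) = 0.75·0.6000 / (0.75·0.6000 + 0.35·0.4000) ≈ 0.7627
After 'anomalous': P(ore) = 0.75·0.7627 / (0.75·0.7627 + 0.35·0.2373) ≈ 0.8732
After 'background': P(ore) = 0.25·0.8732 / (0.25·0.8732 + 0.65·0.1268) ≈ 0.7260
After 'background': P(ore) = 0.25·0.7260 / (0.25·0.7260 + 0.65·0.2740) ≈ 0.5047
After 'background': P(ore) = 0.25·0.5047 / (0.25·0.5047 + 0.65·0.4953) ≈ 0.2815

0.282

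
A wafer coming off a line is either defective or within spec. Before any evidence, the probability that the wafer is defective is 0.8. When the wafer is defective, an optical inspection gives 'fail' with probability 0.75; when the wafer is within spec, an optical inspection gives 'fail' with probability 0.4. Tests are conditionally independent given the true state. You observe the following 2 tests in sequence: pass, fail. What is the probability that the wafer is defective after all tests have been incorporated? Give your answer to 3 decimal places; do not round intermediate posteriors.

Apply Bayes' rule sequentially, carrying P(defective) forward.
After 'pass': P(defective) = 0.25·0.8000 / (0.25·0.8000 + 0.6·0.2000) ≈ 0.6250
After 'fail': P(defective) = 0.75·0.6250 / (0.75·0.6250 + 0.4·0.3750) ≈ 0.7576

0.758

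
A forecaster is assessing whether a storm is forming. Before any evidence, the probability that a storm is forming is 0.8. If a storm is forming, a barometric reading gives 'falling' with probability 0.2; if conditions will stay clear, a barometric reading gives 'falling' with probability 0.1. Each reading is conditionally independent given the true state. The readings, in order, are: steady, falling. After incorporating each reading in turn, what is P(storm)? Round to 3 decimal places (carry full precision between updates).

0.877

Each posterior becomes the prior for the next update.
After 'steady': P(storm) = 0.8·0.8000 / (0.8·0.8000 + 0.9·0.2000) ≈ 0.7805
After 'falling': P(storm) = 0.2·0.7805 / (0.2·0.7805 + 0.1·0.2195) ≈ 0.8767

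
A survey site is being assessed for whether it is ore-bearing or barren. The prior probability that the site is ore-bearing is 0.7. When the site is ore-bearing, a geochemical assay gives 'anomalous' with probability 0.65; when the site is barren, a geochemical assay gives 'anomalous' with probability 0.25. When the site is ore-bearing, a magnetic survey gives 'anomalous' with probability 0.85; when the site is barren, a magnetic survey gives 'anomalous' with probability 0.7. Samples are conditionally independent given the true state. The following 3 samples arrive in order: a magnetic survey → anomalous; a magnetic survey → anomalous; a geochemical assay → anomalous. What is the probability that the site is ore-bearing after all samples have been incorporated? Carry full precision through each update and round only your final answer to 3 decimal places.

After a magnetic survey='anomalous': P(ore) = 0.85·0.7000 / (0.85·0.7000 + 0.7·0.3000) ≈ 0.7391
After a magnetic survey='anomalous': P(ore) = 0.85·0.7391 / (0.85·0.7391 + 0.7·0.2609) ≈ 0.7748
After a geochemical assay='anomalous': P(ore) = 0.65·0.7748 / (0.65·0.7748 + 0.25·0.2252) ≈ 0.8994

0.899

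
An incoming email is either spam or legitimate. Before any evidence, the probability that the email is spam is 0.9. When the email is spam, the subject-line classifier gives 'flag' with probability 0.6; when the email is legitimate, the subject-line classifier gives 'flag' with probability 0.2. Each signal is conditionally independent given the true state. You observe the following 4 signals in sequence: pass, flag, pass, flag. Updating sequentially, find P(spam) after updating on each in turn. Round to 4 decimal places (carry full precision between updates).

Each posterior becomes the prior for the next update.
After 'pass': P(spam) = 0.4·0.9000 / (0.4·0.9000 + 0.8·0.1000) ≈ 0.8182
After 'flag': P(spam) = 0.6·0.8182 / (0.6·0.8182 + 0.2·0.1818) ≈ 0.9310
After 'pass': P(spam) = 0.4·0.9310 / (0.4·0.9310 + 0.8·0.0690) ≈ 0.8710
After 'flag': P(spam) = 0.6·0.8710 / (0.6·0.8710 + 0.2·0.1290) ≈ 0.9529

0.9529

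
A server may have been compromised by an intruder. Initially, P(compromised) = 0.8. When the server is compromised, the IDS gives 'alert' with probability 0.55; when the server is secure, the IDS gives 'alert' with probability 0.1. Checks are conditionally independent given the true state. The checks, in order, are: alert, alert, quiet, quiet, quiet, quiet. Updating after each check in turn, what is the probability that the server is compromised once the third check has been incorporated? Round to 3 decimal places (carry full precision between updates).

0.984

After 'alert': P(compromised) = 0.55·0.8000 / (0.55·0.8000 + 0.1·0.2000) ≈ 0.9565
After 'alert': P(compromised) = 0.55·0.9565 / (0.55·0.9565 + 0.1·0.0435) ≈ 0.9918
After 'quiet': P(compromised) = 0.45·0.9918 / (0.45·0.9918 + 0.9·0.0082) ≈ 0.9837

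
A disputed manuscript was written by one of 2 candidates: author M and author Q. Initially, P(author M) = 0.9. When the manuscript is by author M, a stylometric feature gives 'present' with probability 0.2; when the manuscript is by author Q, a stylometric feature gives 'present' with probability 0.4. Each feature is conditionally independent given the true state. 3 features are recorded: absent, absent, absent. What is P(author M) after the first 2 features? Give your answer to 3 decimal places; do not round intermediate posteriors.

Apply Bayes' rule sequentially, carrying P(author M) forward.
After 'absent': P(author M) = 0.8·0.9000 / (0.8·0.9000 + 0.6·0.1000) ≈ 0.9231
After 'absent': P(author M) = 0.8·0.9231 / (0.8·0.9231 + 0.6·0.0769) ≈ 0.9412

0.941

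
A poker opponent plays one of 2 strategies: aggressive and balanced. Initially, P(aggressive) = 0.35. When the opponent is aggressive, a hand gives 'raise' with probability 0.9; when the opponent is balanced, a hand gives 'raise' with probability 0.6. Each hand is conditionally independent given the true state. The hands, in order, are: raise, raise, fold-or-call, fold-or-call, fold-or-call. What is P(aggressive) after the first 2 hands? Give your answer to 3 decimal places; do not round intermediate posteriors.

After 'raise': P(aggressive) = 0.9·0.3500 / (0.9·0.3500 + 0.6·0.6500) ≈ 0.4468
After 'raise': P(aggressive) = 0.9·0.4468 / (0.9·0.4468 + 0.6·0.5532) ≈ 0.5478

0.548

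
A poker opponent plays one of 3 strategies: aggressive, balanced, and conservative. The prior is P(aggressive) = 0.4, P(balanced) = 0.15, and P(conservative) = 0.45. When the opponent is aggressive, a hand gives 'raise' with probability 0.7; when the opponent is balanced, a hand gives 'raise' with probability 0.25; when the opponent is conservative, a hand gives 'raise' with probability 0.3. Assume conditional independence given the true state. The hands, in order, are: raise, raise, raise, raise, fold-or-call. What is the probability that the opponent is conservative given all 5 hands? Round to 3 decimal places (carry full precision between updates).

After 'raise': normaliser = 0.7·0.4000 + 0.25·0.1500 + 0.3·0.4500; P(aggressive) ≈ 0.6188, P(balanced) ≈ 0.0829, P(conservative) ≈ 0.2983
After 'raise': normaliser = 0.7·0.6188 + 0.25·0.0829 + 0.3·0.2983; P(aggressive) ≈ 0.7972, P(balanced) ≈ 0.0381, P(conservative) ≈ 0.1647
After 'raise': normaliser = 0.7·0.7972 + 0.25·0.0381 + 0.3·0.1647; P(aggressive) ≈ 0.9045, P(balanced) ≈ 0.0155, P(conservative) ≈ 0.0801
After 'raise': normaliser = 0.7·0.9045 + 0.25·0.0155 + 0.3·0.0801; P(aggressive) ≈ 0.9578, P(balanced) ≈ 0.0058, P(conservative) ≈ 0.0364
After 'fold-or-call': normaliser = 0.3·0.9578 + 0.75·0.0058 + 0.7·0.0364; P(aggressive) ≈ 0.9060, P(balanced) ≈ 0.0138, P(conservative) ≈ 0.0802

0.080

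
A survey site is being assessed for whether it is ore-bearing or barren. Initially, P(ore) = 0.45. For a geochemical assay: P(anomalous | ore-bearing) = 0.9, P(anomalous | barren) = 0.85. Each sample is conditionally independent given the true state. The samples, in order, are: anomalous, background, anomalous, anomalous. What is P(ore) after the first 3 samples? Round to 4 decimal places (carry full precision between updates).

0.3795

After 'anomalous': P(ore) = 0.9·0.4500 / (0.9·0.4500 + 0.85·0.5500) ≈ 0.4642
After 'background': P(ore) = 0.1·0.4642 / (0.1·0.4642 + 0.15·0.5358) ≈ 0.3661
After 'anomalous': P(ore) = 0.9·0.3661 / (0.9·0.3661 + 0.85·0.6339) ≈ 0.3795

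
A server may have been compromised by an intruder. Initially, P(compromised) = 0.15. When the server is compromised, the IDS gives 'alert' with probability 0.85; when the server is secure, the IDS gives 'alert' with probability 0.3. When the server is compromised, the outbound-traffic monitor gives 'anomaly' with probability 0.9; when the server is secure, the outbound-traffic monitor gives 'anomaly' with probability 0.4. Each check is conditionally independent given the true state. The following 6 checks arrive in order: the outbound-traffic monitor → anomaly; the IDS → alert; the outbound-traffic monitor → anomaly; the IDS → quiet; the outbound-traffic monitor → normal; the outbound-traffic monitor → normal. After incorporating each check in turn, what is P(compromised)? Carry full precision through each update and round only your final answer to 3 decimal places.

After the outbound-traffic monitor='anomaly': P(compromised) = 0.9·0.1500 / (0.9·0.1500 + 0.4·0.8500) ≈ 0.2842
After the IDS='alert': P(compromised) = 0.85·0.2842 / (0.85·0.2842 + 0.3·0.7158) ≈ 0.5294
After the outbound-traffic monitor='anomaly': P(compromised) = 0.9·0.5294 / (0.9·0.5294 + 0.4·0.4706) ≈ 0.7168
After the IDS='quiet': P(compromised) = 0.15·0.7168 / (0.15·0.7168 + 0.7·0.2832) ≈ 0.3517
After the outbound-traffic monitor='normal': P(compromised) = 0.1·0.3517 / (0.1·0.3517 + 0.6·0.6483) ≈ 0.0829
After the outbound-traffic monitor='normal': P(compromised) = 0.1·0.0829 / (0.1·0.0829 + 0.6·0.9171) ≈ 0.0148

0.015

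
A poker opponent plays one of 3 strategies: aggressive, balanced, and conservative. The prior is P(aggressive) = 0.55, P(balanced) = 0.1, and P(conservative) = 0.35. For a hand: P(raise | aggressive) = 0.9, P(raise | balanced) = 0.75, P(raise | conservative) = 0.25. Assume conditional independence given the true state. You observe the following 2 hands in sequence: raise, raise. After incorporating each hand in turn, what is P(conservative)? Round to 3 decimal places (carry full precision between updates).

After 'raise': normaliser = 0.9·0.5500 + 0.75·0.1000 + 0.25·0.3500; P(aggressive) ≈ 0.7529, P(balanced) ≈ 0.1141, P(conservative) ≈ 0.1331
After 'raise': normaliser = 0.9·0.7529 + 0.75·0.1141 + 0.25·0.1331; P(aggressive) ≈ 0.8508, P(balanced) ≈ 0.1074, P(conservative) ≈ 0.0418

0.042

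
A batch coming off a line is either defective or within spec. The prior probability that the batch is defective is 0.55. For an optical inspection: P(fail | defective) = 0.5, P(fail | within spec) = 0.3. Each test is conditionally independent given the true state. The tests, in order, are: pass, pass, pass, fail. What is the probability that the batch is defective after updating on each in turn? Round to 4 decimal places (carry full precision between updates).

0.4261

After 'pass': P(defective) = 0.5·0.5500 / (0.5·0.5500 + 0.7·0.4500) ≈ 0.4661
After 'pass': P(defective) = 0.5·0.4661 / (0.5·0.4661 + 0.7·0.5339) ≈ 0.3841
After 'pass': P(defective) = 0.5·0.3841 / (0.5·0.3841 + 0.7·0.6159) ≈ 0.3082
After 'fail': P(defective) = 0.5·0.3082 / (0.5·0.3082 + 0.3·0.6918) ≈ 0.4261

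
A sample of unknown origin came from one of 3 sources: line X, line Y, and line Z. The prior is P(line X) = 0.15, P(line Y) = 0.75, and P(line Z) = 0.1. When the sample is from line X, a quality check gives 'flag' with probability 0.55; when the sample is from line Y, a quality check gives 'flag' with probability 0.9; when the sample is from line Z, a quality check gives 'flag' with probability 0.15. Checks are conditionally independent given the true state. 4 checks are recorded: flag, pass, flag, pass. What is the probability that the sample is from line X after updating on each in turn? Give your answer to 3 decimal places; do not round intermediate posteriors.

After 'flag': normaliser = 0.55·0.1500 + 0.9·0.7500 + 0.15·0.1000; P(line X) ≈ 0.1068, P(line Y) ≈ 0.8738, P(line Z) ≈ 0.0194
After 'pass': normaliser = 0.45·0.1068 + 0.1·0.8738 + 0.85·0.0194; P(line X) ≈ 0.3163, P(line Y) ≈ 0.5751, P(line Z) ≈ 0.1086
After 'flag': normaliser = 0.55·0.3163 + 0.9·0.5751 + 0.15·0.1086; P(line X) ≈ 0.2458, P(line Y) ≈ 0.7312, P(line Z) ≈ 0.0230
After 'pass': normaliser = 0.45·0.2458 + 0.1·0.7312 + 0.85·0.0230; P(line X) ≈ 0.5440, P(line Y) ≈ 0.3597, P(line Z) ≈ 0.0963

0.544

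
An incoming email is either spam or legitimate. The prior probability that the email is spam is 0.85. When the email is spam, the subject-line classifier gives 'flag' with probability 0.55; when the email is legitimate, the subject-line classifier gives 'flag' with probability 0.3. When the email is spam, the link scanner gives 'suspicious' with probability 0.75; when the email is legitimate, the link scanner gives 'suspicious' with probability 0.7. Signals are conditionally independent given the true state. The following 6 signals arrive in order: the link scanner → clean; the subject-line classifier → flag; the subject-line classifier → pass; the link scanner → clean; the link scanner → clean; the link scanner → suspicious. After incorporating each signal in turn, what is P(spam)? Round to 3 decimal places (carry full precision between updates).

0.805

After the link scanner='clean': P(spam) = 0.25·0.8500 / (0.25·0.8500 + 0.3·0.1500) ≈ 0.8252
After the subject-line classifier='flag': P(spam) = 0.55·0.8252 / (0.55·0.8252 + 0.3·0.1748) ≈ 0.8965
After the subject-line classifier='pass': P(spam) = 0.45·0.8965 / (0.45·0.8965 + 0.7·0.1035) ≈ 0.8477
After the link scanner='clean': P(spam) = 0.25·0.8477 / (0.25·0.8477 + 0.3·0.1523) ≈ 0.8226
After the link scanner='clean': P(spam) = 0.25·0.8226 / (0.25·0.8226 + 0.3·0.1774) ≈ 0.7944
After the link scanner='suspicious': P(spam) = 0.75·0.7944 / (0.75·0.7944 + 0.7·0.2056) ≈ 0.8055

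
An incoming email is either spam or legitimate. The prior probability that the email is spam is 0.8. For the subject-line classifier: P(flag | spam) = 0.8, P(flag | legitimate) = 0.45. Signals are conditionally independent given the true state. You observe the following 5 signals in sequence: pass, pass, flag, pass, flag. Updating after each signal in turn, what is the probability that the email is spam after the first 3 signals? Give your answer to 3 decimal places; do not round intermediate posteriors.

0.485

After 'pass': P(spam) = 0.2·0.8000 / (0.2·0.8000 + 0.55·0.2000) ≈ 0.5926
After 'pass': P(spam) = 0.2·0.5926 / (0.2·0.5926 + 0.55·0.4074) ≈ 0.3459
After 'flag': P(spam) = 0.8·0.3459 / (0.8·0.3459 + 0.45·0.6541) ≈ 0.4846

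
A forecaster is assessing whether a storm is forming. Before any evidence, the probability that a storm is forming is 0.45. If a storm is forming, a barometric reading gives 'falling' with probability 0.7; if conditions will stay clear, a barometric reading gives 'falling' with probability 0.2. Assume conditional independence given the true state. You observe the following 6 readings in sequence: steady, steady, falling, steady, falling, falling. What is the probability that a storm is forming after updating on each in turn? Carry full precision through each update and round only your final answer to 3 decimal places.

After 'steady': P(storm) = 0.3·0.4500 / (0.3·0.4500 + 0.8·0.5500) ≈ 0.2348
After 'steady': P(storm) = 0.3·0.2348 / (0.3·0.2348 + 0.8·0.7652) ≈ 0.1032
After 'falling': P(storm) = 0.7·0.1032 / (0.7·0.1032 + 0.2·0.8968) ≈ 0.2871
After 'steady': P(storm) = 0.3·0.2871 / (0.3·0.2871 + 0.8·0.7129) ≈ 0.1312
After 'falling': P(storm) = 0.7·0.1312 / (0.7·0.1312 + 0.2·0.8688) ≈ 0.3458
After 'falling': P(storm) = 0.7·0.3458 / (0.7·0.3458 + 0.2·0.6542) ≈ 0.6491

0.649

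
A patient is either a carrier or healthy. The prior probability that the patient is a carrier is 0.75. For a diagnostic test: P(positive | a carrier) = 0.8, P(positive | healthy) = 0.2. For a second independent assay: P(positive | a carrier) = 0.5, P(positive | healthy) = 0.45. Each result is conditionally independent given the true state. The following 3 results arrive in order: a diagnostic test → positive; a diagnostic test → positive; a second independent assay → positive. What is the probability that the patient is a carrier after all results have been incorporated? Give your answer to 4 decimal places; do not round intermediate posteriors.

After a diagnostic test='positive': P(carrier) = 0.8·0.7500 / (0.8·0.7500 + 0.2·0.2500) ≈ 0.9231
After a diagnostic test='positive': P(carrier) = 0.8·0.9231 / (0.8·0.9231 + 0.2·0.0769) ≈ 0.9796
After a second independent assay='positive': P(carrier) = 0.5·0.9796 / (0.5·0.9796 + 0.45·0.0204) ≈ 0.9816

0.9816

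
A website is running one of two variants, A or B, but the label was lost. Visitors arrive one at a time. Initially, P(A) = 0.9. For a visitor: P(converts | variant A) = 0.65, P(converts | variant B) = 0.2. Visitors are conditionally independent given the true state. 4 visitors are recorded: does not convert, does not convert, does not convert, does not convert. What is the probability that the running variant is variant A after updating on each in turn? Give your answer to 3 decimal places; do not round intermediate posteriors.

Each posterior becomes the prior for the next update.
After 'does not convert': P(A) = 0.35·0.9000 / (0.35·0.9000 + 0.8·0.1000) ≈ 0.7975
After 'does not convert': P(A) = 0.35·0.7975 / (0.35·0.7975 + 0.8·0.2025) ≈ 0.6327
After 'does not convert': P(A) = 0.35·0.6327 / (0.35·0.6327 + 0.8·0.3673) ≈ 0.4298
After 'does not convert': P(A) = 0.35·0.4298 / (0.35·0.4298 + 0.8·0.5702) ≈ 0.2480

0.248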